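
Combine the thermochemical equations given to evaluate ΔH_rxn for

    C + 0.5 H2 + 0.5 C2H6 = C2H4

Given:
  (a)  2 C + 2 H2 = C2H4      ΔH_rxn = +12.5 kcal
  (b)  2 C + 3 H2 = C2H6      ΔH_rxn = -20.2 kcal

ΔH_rxn = 22.6 kcal

(a) as written (C2H4 already on the product side): +12.5 kcal
(b) reversed and × 1/2 (C2H6 must end up as a reactant; ×1/2 to match 1/2 C2H6 in the target): (-1/2)·(-20.2) = +10.1 kcal
ΔH_rxn = (1)·(+12.5) + (-1/2)·(-20.2) = 22.6 kcal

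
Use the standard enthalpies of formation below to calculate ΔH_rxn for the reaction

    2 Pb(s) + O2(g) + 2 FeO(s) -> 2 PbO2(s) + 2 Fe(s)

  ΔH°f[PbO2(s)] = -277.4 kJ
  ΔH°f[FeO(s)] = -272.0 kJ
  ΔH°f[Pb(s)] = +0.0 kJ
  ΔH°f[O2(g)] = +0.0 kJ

Products: 2·(-277.4) + 2·(+0.0) = -554.8
Reactants: 2·(+0.0) + 1·(+0.0) + 2·(-272.0) = -544.0
ΔH_rxn = (-554.8) − (-544.0) = -10.8 kJ

ΔH_rxn = -10.8 kJ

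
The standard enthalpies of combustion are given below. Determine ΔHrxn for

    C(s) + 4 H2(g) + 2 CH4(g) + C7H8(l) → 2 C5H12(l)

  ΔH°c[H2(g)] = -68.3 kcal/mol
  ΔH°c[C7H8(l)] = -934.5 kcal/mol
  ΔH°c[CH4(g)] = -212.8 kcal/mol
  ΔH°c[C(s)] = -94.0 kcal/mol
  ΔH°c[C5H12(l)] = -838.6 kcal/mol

ΔHrxn = -50.1 kcal/mol

Using ΔH = Σ nΔHc°(reactants) − Σ nΔHc°(products):
= [1·(-94.0) + 4·(-68.3) + 2·(-212.8) + 1·(-934.5)] − [2·(-838.6)]
= -50.1 kcal/mol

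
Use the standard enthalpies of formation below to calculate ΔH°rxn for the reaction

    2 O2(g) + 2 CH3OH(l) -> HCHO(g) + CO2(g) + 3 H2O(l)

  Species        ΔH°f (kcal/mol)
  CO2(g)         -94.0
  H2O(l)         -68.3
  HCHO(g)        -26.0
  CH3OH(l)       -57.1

ΔH°rxn = -210.7 kcal/mol

Products: 1·(-26.0) + 1·(-94.0) + 3·(-68.3) = -324.9
Reactants: 2·(+0.0) + 2·(-57.1) = -114.2
ΔH°rxn = (-324.9) − (-114.2) = -210.7 kcal/mol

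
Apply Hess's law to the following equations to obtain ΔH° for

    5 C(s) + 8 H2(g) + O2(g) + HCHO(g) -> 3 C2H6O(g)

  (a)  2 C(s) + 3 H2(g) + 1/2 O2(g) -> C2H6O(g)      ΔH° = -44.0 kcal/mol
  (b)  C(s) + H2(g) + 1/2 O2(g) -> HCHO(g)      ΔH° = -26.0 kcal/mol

ΔH° = -106.0 kcal/mol

(a) × 3: (3)·(-44.0) = -132.0 kcal/mol
(b) reversed: +26.0 kcal/mol
Since enthalpy is a state function, ΔH° = (3)·(-44.0) + (-1)·(-26.0) = -106.0 kcal/mol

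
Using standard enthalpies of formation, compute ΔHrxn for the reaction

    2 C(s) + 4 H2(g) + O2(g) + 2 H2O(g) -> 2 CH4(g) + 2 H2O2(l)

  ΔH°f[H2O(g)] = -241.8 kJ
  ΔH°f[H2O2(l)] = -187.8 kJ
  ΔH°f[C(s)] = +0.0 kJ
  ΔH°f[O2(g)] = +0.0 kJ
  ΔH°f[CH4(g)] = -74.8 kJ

Products: 2·(-74.8) + 2·(-187.8) = -525.2
Reactants: 2·(+0.0) + 4·(+0.0) + 1·(+0.0) + 2·(-241.8) = -483.6
ΔHrxn = (-525.2) − (-483.6) = -41.6 kJ

ΔHrxn = -41.6 kJ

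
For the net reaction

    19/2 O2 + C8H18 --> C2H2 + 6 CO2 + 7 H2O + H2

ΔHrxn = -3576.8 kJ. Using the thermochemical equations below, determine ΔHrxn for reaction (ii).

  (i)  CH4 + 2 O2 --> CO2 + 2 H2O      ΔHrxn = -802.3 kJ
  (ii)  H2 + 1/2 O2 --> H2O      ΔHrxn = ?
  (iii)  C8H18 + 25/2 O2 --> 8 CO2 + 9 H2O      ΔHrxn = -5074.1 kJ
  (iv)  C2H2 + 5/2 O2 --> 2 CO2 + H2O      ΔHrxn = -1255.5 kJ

ΔHrxn = -241.8 kJ

(i): not needed.
(ii) reversed: contributes −x
(iii) as written: -5074.1 kJ
(iv) reversed: +1255.5 kJ
-3576.8 = (-5074.1) + (+1255.5) − x
x = (-3576.8 − (-3818.6)) / (-1) = -241.8 kJ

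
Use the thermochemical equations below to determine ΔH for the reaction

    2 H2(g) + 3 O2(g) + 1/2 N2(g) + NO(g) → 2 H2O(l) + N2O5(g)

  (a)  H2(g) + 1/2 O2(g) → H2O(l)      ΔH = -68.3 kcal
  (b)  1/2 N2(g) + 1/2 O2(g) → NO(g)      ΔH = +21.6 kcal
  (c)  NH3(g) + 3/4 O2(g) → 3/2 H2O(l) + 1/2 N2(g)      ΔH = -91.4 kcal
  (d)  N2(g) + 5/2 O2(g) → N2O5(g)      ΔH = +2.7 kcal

ΔH = -155.5 kcal

(a) × 2: (2)·(-68.3) = -136.6 kcal
(b) reversed: -21.6 kcal
(c): not needed.
(d) as written: +2.7 kcal
ΔH = (2)·(-68.3) + (-1)·(+21.6) + (1)·(+2.7) = -155.5 kcal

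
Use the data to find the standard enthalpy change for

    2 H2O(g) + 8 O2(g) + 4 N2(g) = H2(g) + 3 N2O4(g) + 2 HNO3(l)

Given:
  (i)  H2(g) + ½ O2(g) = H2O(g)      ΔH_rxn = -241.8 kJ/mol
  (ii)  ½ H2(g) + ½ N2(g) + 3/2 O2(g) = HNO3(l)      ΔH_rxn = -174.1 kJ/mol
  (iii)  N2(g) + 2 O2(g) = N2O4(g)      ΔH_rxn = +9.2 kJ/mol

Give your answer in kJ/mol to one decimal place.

(i) reversed and × 2 (reverse to put H2O(g) on the reactant side; scale by 2 for the 2 H2O(g)): (-2)·(-241.8) = +483.6 kJ/mol
(ii) × 2 (scale by 2 for the 2 HNO3(l)): (2)·(-174.1) = -348.2 kJ/mol
(iii) × 3 (scale by 3 for the 3 N2O4(g)): (3)·(+9.2) = +27.6 kJ/mol
Summing the manipulated equations, ΔH_rxn = (-2)·(-241.8) + (2)·(-174.1) + (3)·(+9.2) = 163.0 kJ/mol

ΔH_rxn = 163.0 kJ/mol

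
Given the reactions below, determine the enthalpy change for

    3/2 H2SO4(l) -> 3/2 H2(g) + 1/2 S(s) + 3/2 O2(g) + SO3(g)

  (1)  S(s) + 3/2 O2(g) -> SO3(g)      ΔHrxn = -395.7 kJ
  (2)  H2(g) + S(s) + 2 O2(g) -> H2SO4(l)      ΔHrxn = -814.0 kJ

(1) as written (SO3(g) already on the product side): -395.7 kJ
(2) reversed and × 3/2 (H2SO4(l) must end up as a reactant; ×3/2 to match 3/2 H2SO4(l) in the target): (-3/2)·(-814.0) = +1221.0 kJ
Summing the manipulated equations, ΔHrxn = (1)·(-395.7) + (-3/2)·(-814.0) = 825.3 kJ

ΔHrxn = 825.3 kJ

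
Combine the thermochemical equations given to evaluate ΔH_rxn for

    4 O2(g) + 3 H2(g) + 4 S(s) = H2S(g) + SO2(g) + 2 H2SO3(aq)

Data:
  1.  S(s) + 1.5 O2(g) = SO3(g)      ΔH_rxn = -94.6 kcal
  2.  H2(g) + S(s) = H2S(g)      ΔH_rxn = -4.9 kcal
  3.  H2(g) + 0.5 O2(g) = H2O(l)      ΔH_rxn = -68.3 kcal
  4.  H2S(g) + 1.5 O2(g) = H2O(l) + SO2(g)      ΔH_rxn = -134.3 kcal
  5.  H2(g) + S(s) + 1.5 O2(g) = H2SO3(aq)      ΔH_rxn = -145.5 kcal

eq. 1: not needed.
eq. 2 × 2: (2)·(-4.9) = -9.8 kcal
eq. 3 reversed: +68.3 kcal
eq. 4 as written: -134.3 kcal
eq. 5 × 2: (2)·(-145.5) = -291.0 kcal
ΔH_rxn = (2)·(-4.9) + (-1)·(-68.3) + (1)·(-134.3) + (2)·(-145.5) = -366.8 kcal

ΔH_rxn = -366.8 kcal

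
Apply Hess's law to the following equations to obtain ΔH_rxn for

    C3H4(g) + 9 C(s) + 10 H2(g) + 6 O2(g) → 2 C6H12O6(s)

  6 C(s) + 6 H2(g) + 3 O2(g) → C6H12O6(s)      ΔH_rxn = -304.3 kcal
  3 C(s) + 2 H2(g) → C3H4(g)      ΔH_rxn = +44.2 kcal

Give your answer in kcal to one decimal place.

ΔH_rxn = -652.8 kcal

equation 1 × 2: (2)·(-304.3) = -608.6 kcal
equation 2 reversed: -44.2 kcal
Since enthalpy is a state function, ΔH_rxn = (2)·(-304.3) + (-1)·(+44.2) = -652.8 kcal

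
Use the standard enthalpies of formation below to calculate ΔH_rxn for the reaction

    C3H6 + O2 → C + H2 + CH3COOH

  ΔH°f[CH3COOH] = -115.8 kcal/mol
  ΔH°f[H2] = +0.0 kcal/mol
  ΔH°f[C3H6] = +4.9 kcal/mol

ΔH°rxn = Σ nΔHf°(products) − Σ nΔHf°(reactants).
Products: 1·(+0.0) + 1·(+0.0) + 1·(-115.8) = -115.8
Reactants: 1·(+4.9) + 1·(+0.0) = +4.9
ΔH_rxn = (-115.8) − (+4.9) = -120.7 kcal/mol

ΔH_rxn = -120.7 kcal/mol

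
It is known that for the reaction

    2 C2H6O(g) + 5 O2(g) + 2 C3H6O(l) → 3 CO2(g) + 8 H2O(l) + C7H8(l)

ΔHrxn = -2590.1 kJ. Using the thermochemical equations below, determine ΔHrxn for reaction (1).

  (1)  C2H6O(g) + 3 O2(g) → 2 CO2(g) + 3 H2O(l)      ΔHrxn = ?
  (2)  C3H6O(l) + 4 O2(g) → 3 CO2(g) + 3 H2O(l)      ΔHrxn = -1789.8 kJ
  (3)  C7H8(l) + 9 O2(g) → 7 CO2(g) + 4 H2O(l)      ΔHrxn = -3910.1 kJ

ΔHrxn = -1460.3 kJ

(1) × 2: contributes 2·x
(2) × 2: (2)·(-1789.8) = -3579.6 kJ
(3) reversed: +3910.1 kJ
-2590.1 = (-3579.6) + (+3910.1) + 2·x
x = (-2590.1 − (+330.5)) / (2) = -1460.3 kJ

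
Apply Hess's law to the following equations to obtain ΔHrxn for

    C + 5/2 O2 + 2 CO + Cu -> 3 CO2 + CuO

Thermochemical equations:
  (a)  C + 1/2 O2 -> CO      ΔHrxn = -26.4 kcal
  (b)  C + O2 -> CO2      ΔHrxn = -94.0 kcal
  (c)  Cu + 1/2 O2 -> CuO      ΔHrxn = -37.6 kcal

ΔHrxn = -266.8 kcal

(a) reversed and × 2: (-2)·(-26.4) = +52.8 kcal
(b) × 3: (3)·(-94.0) = -282.0 kcal
(c) as written: -37.6 kcal
Since enthalpy is a state function, ΔHrxn = (-2)·(-26.4) + (3)·(-94.0) + (1)·(-37.6) = -266.8 kcal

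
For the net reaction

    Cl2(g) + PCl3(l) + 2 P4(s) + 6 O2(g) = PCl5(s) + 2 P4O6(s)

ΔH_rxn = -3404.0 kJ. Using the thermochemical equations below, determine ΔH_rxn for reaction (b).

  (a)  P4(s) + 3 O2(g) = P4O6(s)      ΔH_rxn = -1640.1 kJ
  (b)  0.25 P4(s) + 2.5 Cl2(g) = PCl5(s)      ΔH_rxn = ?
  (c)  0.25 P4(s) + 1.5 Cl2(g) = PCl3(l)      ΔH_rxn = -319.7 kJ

ΔH_rxn = -443.5 kJ

(a) × 2: (2)·(-1640.1) = -3280.2 kJ
(b) as written: contributes x
(c) reversed: +319.7 kJ
-3404.0 = (-3280.2) + (+319.7) + x
x = (-3404.0 − (-2960.5)) / (1) = -443.5 kJ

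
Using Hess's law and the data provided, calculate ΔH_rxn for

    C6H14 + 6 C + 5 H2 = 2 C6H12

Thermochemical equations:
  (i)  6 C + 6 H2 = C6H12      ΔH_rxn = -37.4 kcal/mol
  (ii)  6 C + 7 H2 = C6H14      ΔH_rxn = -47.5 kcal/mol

(i) × 2 (×2 to match 2 C6H12 in the target): (2)·(-37.4) = -74.8 kcal/mol
(ii) reversed (C6H14 must end up as a reactant): +47.5 kcal/mol
ΔH_rxn = (2)·(-37.4) + (-1)·(-47.5) = -27.3 kcal/mol

ΔH_rxn = -27.3 kcal/mol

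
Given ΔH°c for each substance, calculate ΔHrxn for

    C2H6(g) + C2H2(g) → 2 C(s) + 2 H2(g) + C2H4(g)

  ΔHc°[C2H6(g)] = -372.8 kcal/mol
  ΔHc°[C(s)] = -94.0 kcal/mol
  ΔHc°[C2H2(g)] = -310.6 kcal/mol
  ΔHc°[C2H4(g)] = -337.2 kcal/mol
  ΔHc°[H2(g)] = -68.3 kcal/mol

With combustion enthalpies, reactants minus products:
= [1·(-372.8) + 1·(-310.6)] − [2·(-94.0) + 2·(-68.3) + 1·(-337.2)]
= -21.6 kcal/mol

ΔHrxn = -21.6 kcal/mol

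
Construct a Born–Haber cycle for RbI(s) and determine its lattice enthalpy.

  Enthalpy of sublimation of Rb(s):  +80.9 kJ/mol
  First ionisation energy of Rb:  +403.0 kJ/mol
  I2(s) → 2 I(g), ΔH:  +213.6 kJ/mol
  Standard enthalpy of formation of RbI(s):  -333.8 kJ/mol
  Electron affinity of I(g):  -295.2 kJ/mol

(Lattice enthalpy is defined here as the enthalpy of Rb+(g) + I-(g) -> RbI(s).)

U = -629.3 kJ/mol

ΔHf° = 1·ΔHsub + 1·(ΣIE) + 1/2·D(I2) + 1·EA + U
-333.8 = 1·(+80.9) + 1·(+403.0) + 1/2·(+213.6) + 1·(-295.2) + U
U = -333.8 − (+295.5) = -629.3 kJ/mol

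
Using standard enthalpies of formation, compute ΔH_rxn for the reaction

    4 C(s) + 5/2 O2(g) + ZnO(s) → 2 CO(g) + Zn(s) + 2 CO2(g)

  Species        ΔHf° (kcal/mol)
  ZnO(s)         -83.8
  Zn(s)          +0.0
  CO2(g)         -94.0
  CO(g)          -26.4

Products: 2·(-26.4) + 1·(+0.0) + 2·(-94.0) = -240.8
Reactants: 4·(+0.0) + 5/2·(+0.0) + 1·(-83.8) = -83.8
ΔH_rxn = (-240.8) − (-83.8) = -157.0 kcal/mol

ΔH_rxn = -157.0 kcal/mol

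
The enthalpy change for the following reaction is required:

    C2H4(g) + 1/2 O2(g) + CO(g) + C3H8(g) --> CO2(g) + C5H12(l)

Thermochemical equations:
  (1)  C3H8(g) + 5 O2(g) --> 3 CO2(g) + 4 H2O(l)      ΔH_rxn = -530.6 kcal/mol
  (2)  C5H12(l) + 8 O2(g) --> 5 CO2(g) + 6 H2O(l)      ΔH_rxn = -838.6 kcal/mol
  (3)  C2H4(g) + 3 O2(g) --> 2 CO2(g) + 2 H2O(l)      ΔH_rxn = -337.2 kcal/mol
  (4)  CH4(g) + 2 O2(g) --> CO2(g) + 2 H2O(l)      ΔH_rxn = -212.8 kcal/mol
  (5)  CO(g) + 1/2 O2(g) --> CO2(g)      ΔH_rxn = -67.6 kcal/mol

(1) as written (C3H8(g) already on the reactant side): -530.6 kcal/mol
(2) reversed (C5H12(l) must end up as a product): +838.6 kcal/mol
(3) as written (C2H4(g) already on the reactant side): -337.2 kcal/mol
(4): not needed (CH4(g) appears nowhere else).
(5) as written (CO(g) already on the reactant side): -67.6 kcal/mol
ΔH_rxn = (-530.6) + (+838.6) + (-337.2) + (-67.6) = -96.8 kcal/mol

ΔH_rxn = -96.8 kcal/mol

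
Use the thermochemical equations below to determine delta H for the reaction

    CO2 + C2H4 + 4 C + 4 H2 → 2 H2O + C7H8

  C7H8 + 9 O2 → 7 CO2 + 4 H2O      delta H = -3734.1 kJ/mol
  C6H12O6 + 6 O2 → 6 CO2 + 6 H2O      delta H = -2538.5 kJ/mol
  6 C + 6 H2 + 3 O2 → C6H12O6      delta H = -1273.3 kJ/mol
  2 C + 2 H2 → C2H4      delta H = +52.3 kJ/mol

delta H = -130.0 kJ/mol

equation 1 reversed (reverse to put C7H8 on the product side): +3734.1 kJ/mol
equation 2 as written: -2538.5 kJ/mol
equation 3 as written: -1273.3 kJ/mol
equation 4 reversed (C2H4 must end up as a reactant): -52.3 kJ/mol
delta H = (-1)·(-3734.1) + (1)·(-2538.5) + (1)·(-1273.3) + (-1)·(+52.3) = -130.0 kJ/mol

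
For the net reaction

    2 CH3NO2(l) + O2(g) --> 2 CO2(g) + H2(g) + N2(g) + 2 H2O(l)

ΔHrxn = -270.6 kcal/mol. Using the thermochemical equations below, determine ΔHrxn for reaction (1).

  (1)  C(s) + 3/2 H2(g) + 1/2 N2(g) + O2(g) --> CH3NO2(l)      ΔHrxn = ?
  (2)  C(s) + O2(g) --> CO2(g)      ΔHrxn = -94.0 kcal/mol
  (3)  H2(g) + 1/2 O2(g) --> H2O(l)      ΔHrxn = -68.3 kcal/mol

(1) reversed and × 2: contributes −2·x
(2) × 2: (2)·(-94.0) = -188.0 kcal/mol
(3) × 2: (2)·(-68.3) = -136.6 kcal/mol
-270.6 = (-188.0) + (-136.6) − 2·x
x = (-270.6 − (-324.6)) / (-2) = -27.0 kcal/mol

ΔHrxn = -27.0 kcal/mol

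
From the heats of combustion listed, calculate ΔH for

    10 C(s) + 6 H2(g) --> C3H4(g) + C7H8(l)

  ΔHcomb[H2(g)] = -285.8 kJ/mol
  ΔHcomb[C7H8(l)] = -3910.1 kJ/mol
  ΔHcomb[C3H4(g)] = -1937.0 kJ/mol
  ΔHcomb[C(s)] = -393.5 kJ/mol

ΔH = 197.3 kJ/mol

Using ΔH = Σ nΔHc°(reactants) − Σ nΔHc°(products):
= [10·(-393.5) + 6·(-285.8)] − [1·(-1937.0) + 1·(-3910.1)]
= 197.3 kJ/mol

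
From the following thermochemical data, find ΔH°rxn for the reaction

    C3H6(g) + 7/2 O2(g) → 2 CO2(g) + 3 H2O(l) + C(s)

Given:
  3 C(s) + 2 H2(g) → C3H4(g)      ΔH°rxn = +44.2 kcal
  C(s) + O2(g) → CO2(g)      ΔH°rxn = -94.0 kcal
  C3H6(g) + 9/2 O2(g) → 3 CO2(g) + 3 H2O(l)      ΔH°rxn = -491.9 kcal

ΔH°rxn = -397.9 kcal

equation 1: not needed.
equation 2 reversed: +94.0 kcal
equation 3 as written: -491.9 kcal
Summing the manipulated equations, ΔH°rxn = (+94.0) + (-491.9) = -397.9 kcal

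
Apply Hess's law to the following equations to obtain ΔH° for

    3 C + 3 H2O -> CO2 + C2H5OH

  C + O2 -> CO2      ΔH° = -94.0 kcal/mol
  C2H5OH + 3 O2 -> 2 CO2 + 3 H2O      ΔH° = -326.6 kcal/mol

ΔH° = 44.6 kcal/mol

equation 1 × 3 (scale by 3 for the 3 C): (3)·(-94.0) = -282.0 kcal/mol
equation 2 reversed (C2H5OH must end up as a product): +326.6 kcal/mol
Summing the manipulated equations, ΔH° = (3)·(-94.0) + (-1)·(-326.6) = 44.6 kcal/mol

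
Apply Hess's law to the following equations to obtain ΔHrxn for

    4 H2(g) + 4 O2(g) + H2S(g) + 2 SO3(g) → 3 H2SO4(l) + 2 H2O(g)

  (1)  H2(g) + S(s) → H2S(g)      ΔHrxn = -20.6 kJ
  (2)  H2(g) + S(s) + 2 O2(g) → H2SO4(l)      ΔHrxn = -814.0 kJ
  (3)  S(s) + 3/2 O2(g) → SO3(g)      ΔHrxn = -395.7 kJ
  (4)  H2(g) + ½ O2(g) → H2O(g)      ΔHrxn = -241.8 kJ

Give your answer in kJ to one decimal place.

(1) reversed: +20.6 kJ
(2) × 3: (3)·(-814.0) = -2442.0 kJ
(3) reversed and × 2: (-2)·(-395.7) = +791.4 kJ
(4) × 2: (2)·(-241.8) = -483.6 kJ
ΔHrxn = (-1)·(-20.6) + (3)·(-814.0) + (-2)·(-395.7) + (2)·(-241.8) = -2113.6 kJ

ΔHrxn = -2113.6 kJ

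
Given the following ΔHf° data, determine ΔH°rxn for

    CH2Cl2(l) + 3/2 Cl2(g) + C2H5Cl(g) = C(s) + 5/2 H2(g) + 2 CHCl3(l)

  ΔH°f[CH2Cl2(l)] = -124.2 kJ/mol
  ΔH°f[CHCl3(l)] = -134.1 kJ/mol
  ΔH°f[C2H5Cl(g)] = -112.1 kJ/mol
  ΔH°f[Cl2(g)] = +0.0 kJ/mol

Products: 1·(+0.0) + 5/2·(+0.0) + 2·(-134.1) = -268.2
Reactants: 1·(-124.2) + 3/2·(+0.0) + 1·(-112.1) = -236.3
ΔH°rxn = (-268.2) − (-236.3) = -31.9 kJ/mol

ΔH°rxn = -31.9 kJ/mol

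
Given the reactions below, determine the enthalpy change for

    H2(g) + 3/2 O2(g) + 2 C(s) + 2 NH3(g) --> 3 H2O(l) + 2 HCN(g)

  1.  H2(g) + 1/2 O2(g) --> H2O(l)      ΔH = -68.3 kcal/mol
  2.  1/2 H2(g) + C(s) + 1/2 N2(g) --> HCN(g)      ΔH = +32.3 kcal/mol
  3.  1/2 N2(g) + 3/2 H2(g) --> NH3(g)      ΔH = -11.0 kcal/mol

ΔH = -118.3 kcal/mol

eq. 1 × 3 (scale by 3 for the 3 H2O(l)): (3)·(-68.3) = -204.9 kcal/mol
eq. 2 × 2 (×2 to match 2 HCN(g) in the target): (2)·(+32.3) = +64.6 kcal/mol
eq. 3 reversed and × 2 (reverse to put NH3(g) on the reactant side; scale by 2 for the 2 NH3(g)): (-2)·(-11.0) = +22.0 kcal/mol
By Hess's law, ΔH = (3)·(-68.3) + (2)·(+32.3) + (-2)·(-11.0) = -118.3 kcal/mol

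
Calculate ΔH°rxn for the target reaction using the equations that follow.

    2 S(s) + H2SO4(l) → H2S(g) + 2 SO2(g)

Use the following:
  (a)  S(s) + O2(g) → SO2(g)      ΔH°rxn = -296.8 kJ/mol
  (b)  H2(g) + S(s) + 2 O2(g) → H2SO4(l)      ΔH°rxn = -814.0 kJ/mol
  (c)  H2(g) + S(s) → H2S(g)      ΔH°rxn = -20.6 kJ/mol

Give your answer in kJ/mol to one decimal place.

ΔH°rxn = 199.8 kJ/mol

(a) × 2 (scale by 2 for the 2 SO2(g)): (2)·(-296.8) = -593.6 kJ/mol
(b) reversed (reverse to put H2SO4(l) on the reactant side): +814.0 kJ/mol
(c) as written (H2S(g) already on the product side): -20.6 kJ/mol
Since enthalpy is a state function, ΔH°rxn = (-593.6) + (+814.0) + (-20.6) = 199.8 kJ/mol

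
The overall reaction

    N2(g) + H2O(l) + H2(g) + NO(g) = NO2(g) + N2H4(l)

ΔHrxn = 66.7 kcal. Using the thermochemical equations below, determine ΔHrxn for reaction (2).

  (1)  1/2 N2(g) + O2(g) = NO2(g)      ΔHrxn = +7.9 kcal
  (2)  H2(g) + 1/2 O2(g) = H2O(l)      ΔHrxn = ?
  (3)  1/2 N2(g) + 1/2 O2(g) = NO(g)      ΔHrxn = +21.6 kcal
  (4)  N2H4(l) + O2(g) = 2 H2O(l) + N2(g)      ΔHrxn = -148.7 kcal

ΔHrxn = -68.3 kcal

(1) as written (NO2(g) already on the product side): +7.9 kcal
(2) as written (H2(g) already on the reactant side): contributes x
(3) reversed (NO(g) must end up as a reactant): -21.6 kcal
(4) reversed (reverse to put N2H4(l) on the product side): +148.7 kcal
+66.7 = (+7.9) + (-21.6) + (+148.7) + x
x = (+66.7 − (+135.0)) / (1) = -68.3 kcal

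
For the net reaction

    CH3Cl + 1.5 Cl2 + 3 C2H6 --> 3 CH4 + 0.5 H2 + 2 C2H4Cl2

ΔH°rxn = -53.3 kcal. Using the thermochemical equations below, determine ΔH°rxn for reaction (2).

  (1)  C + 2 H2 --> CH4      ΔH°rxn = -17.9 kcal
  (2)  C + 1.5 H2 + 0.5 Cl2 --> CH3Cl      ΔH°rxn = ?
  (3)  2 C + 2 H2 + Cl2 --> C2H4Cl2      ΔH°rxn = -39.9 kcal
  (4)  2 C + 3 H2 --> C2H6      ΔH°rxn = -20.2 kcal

(1) × 3 (scale by 3 for the 3 CH4): (3)·(-17.9) = -53.7 kcal
(2) reversed (reverse to put CH3Cl on the reactant side): contributes −x
(3) × 2 (×2 to match 2 C2H4Cl2 in the target): (2)·(-39.9) = -79.8 kcal
(4) reversed and × 3 (C2H6 must end up as a reactant; scale by 3 for the 3 C2H6): (-3)·(-20.2) = +60.6 kcal
-53.3 = (-53.7) + (-79.8) + (+60.6) − x
x = (-53.3 − (-72.9)) / (-1) = -19.6 kcal

ΔH°rxn = -19.6 kcal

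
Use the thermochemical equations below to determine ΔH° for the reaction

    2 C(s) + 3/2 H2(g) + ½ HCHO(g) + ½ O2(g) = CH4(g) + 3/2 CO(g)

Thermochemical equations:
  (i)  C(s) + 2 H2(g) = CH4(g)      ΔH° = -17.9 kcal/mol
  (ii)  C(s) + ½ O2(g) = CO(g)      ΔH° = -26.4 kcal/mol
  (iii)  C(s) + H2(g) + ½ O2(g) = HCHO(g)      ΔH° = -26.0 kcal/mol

ΔH° = -44.5 kcal/mol

(i) as written (CH4(g) already on the product side): -17.9 kcal/mol
(ii) × 3/2 (scale by 3/2 for the 3/2 CO(g)): (3/2)·(-26.4) = -39.6 kcal/mol
(iii) reversed and × 1/2 (reverse to put HCHO(g) on the reactant side; ×1/2 to match 1/2 HCHO(g) in the target): (-1/2)·(-26.0) = +13.0 kcal/mol
Summing the manipulated equations, ΔH° = (-17.9) + (-39.6) + (+13.0) = -44.5 kcal/mol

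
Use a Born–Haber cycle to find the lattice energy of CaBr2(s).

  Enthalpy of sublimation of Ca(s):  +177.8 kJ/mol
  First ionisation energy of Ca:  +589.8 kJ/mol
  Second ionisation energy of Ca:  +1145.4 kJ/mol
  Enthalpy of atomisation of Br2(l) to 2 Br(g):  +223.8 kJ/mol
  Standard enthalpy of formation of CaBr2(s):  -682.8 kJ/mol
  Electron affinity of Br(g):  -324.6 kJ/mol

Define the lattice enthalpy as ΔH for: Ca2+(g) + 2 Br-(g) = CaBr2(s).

U = -2170.4 kJ/mol

ΔHf° = 1·ΔHsub + 1·(ΣIE) + 1·D(Br2) + 2·EA + U
-682.8 = 1·(+177.8) + 1·(+1735.2) + 1·(+223.8) + 2·(-324.6) + U
U = -682.8 − (+1487.6) = -2170.4 kJ/mol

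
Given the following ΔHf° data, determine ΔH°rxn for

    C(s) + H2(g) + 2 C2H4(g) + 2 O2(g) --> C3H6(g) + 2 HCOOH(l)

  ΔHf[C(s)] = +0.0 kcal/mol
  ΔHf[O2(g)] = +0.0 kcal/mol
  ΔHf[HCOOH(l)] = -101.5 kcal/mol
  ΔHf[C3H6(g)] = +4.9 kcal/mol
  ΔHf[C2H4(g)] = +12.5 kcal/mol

ΔH°rxn = Σ nΔHf°(products) − Σ nΔHf°(reactants).
Products: 1·(+4.9) + 2·(-101.5) = -198.1
Reactants: 1·(+0.0) + 1·(+0.0) + 2·(+12.5) + 2·(+0.0) = +25.0
ΔH°rxn = (-198.1) − (+25.0) = -223.1 kcal/mol

ΔH°rxn = -223.1 kcal/mol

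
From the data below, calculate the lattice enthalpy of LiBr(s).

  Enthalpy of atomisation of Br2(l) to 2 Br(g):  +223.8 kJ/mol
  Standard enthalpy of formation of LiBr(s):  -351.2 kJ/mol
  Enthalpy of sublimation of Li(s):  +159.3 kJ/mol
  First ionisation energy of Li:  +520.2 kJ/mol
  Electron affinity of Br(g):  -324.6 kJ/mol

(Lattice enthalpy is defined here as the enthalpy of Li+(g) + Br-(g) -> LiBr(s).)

U = -818.0 kJ/mol

ΔHf° = 1·ΔHsub + 1·(ΣIE) + 1/2·D(Br2) + 1·EA + U
-351.2 = 1·(+159.3) + 1·(+520.2) + 1/2·(+223.8) + 1·(-324.6) + U
U = -351.2 − (+466.8) = -818.0 kJ/mol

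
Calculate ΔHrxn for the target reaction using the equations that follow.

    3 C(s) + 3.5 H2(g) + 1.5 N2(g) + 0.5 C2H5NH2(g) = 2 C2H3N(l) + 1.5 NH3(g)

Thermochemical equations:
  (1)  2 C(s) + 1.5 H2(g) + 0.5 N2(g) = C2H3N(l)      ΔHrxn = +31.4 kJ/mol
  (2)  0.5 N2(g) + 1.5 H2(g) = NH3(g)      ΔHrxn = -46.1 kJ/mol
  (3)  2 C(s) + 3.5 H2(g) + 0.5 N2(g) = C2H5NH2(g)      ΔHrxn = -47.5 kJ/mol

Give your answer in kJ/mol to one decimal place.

(1) × 2 (×2 to match 2 C2H3N(l) in the target): (2)·(+31.4) = +62.8 kJ/mol
(2) × 3/2 (scale by 3/2 for the 3/2 NH3(g)): (3/2)·(-46.1) = -69.15 kJ/mol
(3) reversed and × 1/2 (C2H5NH2(g) must end up as a reactant; scale by 1/2 for the 1/2 C2H5NH2(g)): (-1/2)·(-47.5) = +23.75 kJ/mol
By Hess's law, ΔHrxn = (2)·(+31.4) + (3/2)·(-46.1) + (-1/2)·(-47.5) = 17.4 kJ/mol

ΔHrxn = 17.4 kJ/mol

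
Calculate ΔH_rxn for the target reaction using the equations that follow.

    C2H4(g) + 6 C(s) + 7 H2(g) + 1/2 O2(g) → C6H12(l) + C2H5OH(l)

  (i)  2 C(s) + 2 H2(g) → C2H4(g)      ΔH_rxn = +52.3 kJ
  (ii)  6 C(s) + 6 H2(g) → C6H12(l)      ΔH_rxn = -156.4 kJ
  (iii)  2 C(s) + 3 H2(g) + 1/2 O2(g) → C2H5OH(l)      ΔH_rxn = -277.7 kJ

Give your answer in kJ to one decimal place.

(i) reversed (C2H4(g) must end up as a reactant): -52.3 kJ
(ii) as written (C6H12(l) already on the product side): -156.4 kJ
(iii) as written (C2H5OH(l) already on the product side): -277.7 kJ
ΔH_rxn = (-1)·(+52.3) + (1)·(-156.4) + (1)·(-277.7) = -486.4 kJ

ΔH_rxn = -486.4 kJ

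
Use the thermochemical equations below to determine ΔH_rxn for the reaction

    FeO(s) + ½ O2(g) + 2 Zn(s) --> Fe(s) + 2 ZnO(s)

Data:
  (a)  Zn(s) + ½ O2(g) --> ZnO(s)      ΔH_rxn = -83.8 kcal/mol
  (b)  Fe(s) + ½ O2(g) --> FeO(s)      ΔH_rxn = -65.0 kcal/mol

(a) × 2: (2)·(-83.8) = -167.6 kcal/mol
(b) reversed: +65.0 kcal/mol
Summing the manipulated equations, ΔH_rxn = (2)·(-83.8) + (-1)·(-65.0) = -102.6 kcal/mol

ΔH_rxn = -102.6 kcal/mol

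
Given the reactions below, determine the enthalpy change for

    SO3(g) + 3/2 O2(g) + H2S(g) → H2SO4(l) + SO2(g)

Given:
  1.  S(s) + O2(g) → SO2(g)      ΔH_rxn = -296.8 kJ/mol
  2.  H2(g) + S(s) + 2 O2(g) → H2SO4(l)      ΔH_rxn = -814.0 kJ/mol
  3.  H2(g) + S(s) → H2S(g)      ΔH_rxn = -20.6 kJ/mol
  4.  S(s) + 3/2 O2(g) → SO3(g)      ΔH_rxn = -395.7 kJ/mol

eq. 1 as written: -296.8 kJ/mol
eq. 2 as written: -814.0 kJ/mol
eq. 3 reversed: +20.6 kJ/mol
eq. 4 reversed: +395.7 kJ/mol
Summing the manipulated equations, ΔH_rxn = (1)·(-296.8) + (1)·(-814.0) + (-1)·(-20.6) + (-1)·(-395.7) = -694.5 kJ/mol

ΔH_rxn = -694.5 kJ/mol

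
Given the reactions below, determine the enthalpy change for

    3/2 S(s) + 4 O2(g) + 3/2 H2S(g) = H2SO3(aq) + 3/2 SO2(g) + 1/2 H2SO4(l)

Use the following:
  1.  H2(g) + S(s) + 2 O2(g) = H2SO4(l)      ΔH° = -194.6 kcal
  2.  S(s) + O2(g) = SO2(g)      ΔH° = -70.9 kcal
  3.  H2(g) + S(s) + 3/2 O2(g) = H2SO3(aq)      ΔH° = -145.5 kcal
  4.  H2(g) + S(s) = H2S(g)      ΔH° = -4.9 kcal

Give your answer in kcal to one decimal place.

eq. 1 × 1/2 (×1/2 to match 1/2 H2SO4(l) in the target): (1/2)·(-194.6) = -97.3 kcal
eq. 2 × 3/2 (×3/2 to match 3/2 SO2(g) in the target): (3/2)·(-70.9) = -106.35 kcal
eq. 3 as written (H2SO3(aq) already on the product side): -145.5 kcal
eq. 4 reversed and × 3/2 (reverse to put H2S(g) on the reactant side; ×3/2 to match 3/2 H2S(g) in the target): (-3/2)·(-4.9) = +7.35 kcal
Summing the manipulated equations, ΔH° = (-97.3) + (-106.35) + (-145.5) + (+7.35) = -341.8 kcal

ΔH° = -341.8 kcal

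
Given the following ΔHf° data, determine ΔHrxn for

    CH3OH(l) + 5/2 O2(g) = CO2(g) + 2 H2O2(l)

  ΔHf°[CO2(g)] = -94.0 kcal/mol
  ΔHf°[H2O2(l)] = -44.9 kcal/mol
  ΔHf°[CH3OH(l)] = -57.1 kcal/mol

ΔHrxn = -126.7 kcal/mol

Products: 1·(-94.0) + 2·(-44.9) = -183.8
Reactants: 1·(-57.1) + 5/2·(+0.0) = -57.1
ΔHrxn = (-183.8) − (-57.1) = -126.7 kcal/mol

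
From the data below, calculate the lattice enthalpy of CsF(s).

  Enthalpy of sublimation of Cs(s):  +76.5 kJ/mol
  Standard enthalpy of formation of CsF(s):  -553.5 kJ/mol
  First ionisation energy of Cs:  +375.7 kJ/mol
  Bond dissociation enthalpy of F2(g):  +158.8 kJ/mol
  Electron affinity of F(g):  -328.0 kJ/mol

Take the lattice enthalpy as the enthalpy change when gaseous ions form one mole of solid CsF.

U = -757.1 kJ/mol

ΔHf° = 1·ΔHsub + 1·(ΣIE) + 1/2·D(F2) + 1·EA + U
-553.5 = 1·(+76.5) + 1·(+375.7) + 1/2·(+158.8) + 1·(-328.0) + U
U = -553.5 − (+203.6) = -757.1 kJ/mol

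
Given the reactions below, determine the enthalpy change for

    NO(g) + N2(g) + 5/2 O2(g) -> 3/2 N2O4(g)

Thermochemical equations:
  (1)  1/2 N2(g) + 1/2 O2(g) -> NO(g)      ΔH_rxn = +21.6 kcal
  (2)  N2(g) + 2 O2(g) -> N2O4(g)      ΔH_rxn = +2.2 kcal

ΔH_rxn = -18.3 kcal

(1) reversed: -21.6 kcal
(2) × 3/2: (3/2)·(+2.2) = +3.3 kcal
ΔH_rxn = (-1)·(+21.6) + (3/2)·(+2.2) = -18.3 kcal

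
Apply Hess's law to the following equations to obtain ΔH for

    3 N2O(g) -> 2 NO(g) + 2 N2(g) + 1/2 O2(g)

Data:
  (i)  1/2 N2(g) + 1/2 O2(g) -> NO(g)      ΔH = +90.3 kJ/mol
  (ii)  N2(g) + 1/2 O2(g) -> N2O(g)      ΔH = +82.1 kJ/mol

(i) × 2: (2)·(+90.3) = +180.6 kJ/mol
(ii) reversed and × 3: (-3)·(+82.1) = -246.3 kJ/mol
Combining the equations, ΔH = (+180.6) + (-246.3) = -65.7 kJ/mol

ΔH = -65.7 kJ/mol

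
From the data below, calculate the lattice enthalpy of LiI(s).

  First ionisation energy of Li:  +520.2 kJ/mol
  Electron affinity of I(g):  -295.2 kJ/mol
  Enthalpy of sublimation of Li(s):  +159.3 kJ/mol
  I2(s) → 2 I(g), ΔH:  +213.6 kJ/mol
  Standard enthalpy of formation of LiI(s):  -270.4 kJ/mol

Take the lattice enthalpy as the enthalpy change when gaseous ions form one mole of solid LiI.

ΔHf° = 1·ΔHsub + 1·(ΣIE) + 1/2·D(I2) + 1·EA + U
-270.4 = 1·(+159.3) + 1·(+520.2) + 1/2·(+213.6) + 1·(-295.2) + U
U = -270.4 − (+491.1) = -761.5 kJ/mol

U = -761.5 kJ/mol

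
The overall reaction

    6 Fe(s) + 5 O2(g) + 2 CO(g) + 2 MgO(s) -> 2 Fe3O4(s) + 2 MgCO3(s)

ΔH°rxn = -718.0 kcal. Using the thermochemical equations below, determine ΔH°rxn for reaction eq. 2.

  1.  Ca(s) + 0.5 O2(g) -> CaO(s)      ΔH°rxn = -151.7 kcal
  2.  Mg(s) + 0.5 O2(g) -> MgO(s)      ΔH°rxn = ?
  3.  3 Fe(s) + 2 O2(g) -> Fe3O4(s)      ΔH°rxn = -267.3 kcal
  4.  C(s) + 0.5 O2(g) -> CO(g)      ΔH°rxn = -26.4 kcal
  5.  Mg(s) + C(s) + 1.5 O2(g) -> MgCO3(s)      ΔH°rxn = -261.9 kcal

ΔH°rxn = -143.8 kcal

eq. 1: not needed.
eq. 2 reversed and × 2: contributes −2·x
eq. 3 × 2: (2)·(-267.3) = -534.6 kcal
eq. 4 reversed and × 2: (-2)·(-26.4) = +52.8 kcal
eq. 5 × 2: (2)·(-261.9) = -523.8 kcal
-718.0 = (-534.6) + (+52.8) + (-523.8) − 2·x
x = (-718.0 − (-1005.6)) / (-2) = -143.8 kcal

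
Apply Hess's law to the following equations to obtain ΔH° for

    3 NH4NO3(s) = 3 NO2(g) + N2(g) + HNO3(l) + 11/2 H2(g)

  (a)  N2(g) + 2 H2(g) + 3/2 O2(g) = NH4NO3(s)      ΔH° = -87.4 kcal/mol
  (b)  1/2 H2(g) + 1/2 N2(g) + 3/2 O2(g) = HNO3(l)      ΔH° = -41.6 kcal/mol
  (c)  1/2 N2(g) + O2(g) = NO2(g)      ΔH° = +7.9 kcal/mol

ΔH° = 244.3 kcal/mol

(a) reversed and × 3 (reverse to put NH4NO3(s) on the reactant side; scale by 3 for the 3 NH4NO3(s)): (-3)·(-87.4) = +262.2 kcal/mol
(b) as written (HNO3(l) already on the product side): -41.6 kcal/mol
(c) × 3 (scale by 3 for the 3 NO2(g)): (3)·(+7.9) = +23.7 kcal/mol
Summing the manipulated equations, ΔH° = (-3)·(-87.4) + (1)·(-41.6) + (3)·(+7.9) = 244.3 kcal/mol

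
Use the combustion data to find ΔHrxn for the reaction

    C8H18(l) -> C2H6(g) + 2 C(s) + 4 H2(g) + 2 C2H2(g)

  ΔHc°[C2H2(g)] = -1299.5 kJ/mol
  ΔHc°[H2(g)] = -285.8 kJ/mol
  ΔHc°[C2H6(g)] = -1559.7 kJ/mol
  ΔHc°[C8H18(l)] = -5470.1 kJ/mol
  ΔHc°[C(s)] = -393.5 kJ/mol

Using ΔH = Σ nΔHc°(reactants) − Σ nΔHc°(products):
= [1·(-5470.1)] − [1·(-1559.7) + 2·(-393.5) + 4·(-285.8) + 2·(-1299.5)]
= 618.8 kJ/mol

ΔHrxn = 618.8 kJ/mol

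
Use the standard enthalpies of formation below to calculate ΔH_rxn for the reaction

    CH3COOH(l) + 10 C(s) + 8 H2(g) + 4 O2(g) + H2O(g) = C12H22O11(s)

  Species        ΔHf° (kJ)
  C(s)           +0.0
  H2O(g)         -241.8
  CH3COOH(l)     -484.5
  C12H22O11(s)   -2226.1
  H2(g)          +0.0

ΔH_rxn = -1499.8 kJ

ΔH°rxn = Σ nΔHf°(products) − Σ nΔHf°(reactants).
Products: 1·(-2226.1) = -2226.1
Reactants: 1·(-484.5) + 10·(+0.0) + 8·(+0.0) + 4·(+0.0) + 1·(-241.8) = -726.3
ΔH_rxn = (-2226.1) − (-726.3) = -1499.8 kJ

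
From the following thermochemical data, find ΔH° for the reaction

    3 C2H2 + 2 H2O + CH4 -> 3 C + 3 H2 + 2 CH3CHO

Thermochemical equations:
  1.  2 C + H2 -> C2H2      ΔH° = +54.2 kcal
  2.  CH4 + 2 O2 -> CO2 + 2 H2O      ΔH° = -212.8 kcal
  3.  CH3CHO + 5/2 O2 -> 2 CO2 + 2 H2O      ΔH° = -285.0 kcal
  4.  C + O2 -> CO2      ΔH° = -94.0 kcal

eq. 1 reversed and × 3: (-3)·(+54.2) = -162.6 kcal
eq. 2 as written: -212.8 kcal
eq. 3 reversed and × 2: (-2)·(-285.0) = +570.0 kcal
eq. 4 × 3: (3)·(-94.0) = -282.0 kcal
Since enthalpy is a state function, ΔH° = (-162.6) + (-212.8) + (+570.0) + (-282.0) = -87.4 kcal

ΔH° = -87.4 kcal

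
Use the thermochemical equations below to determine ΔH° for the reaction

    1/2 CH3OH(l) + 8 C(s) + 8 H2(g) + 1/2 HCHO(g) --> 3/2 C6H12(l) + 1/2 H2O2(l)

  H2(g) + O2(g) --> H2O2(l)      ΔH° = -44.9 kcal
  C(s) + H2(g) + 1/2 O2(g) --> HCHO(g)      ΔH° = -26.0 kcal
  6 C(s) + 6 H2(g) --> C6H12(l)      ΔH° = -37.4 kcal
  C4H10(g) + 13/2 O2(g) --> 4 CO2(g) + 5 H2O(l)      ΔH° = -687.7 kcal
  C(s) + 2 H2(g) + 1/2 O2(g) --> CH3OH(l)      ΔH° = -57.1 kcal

ΔH° = -37.0 kcal

equation 1 × 1/2 (×1/2 to match 1/2 H2O2(l) in the target): (1/2)·(-44.9) = -22.45 kcal
equation 2 reversed and × 1/2 (HCHO(g) must end up as a reactant; scale by 1/2 for the 1/2 HCHO(g)): (-1/2)·(-26.0) = +13.0 kcal
equation 3 × 3/2 (scale by 3/2 for the 3/2 C6H12(l)): (3/2)·(-37.4) = -56.1 kcal
equation 4: not needed (CO2(g) appears nowhere else).
equation 5 reversed and × 1/2 (CH3OH(l) must end up as a reactant; scale by 1/2 for the 1/2 CH3OH(l)): (-1/2)·(-57.1) = +28.55 kcal
By Hess's law, ΔH° = (-22.45) + (+13.0) + (-56.1) + (+28.55) = -37.0 kcal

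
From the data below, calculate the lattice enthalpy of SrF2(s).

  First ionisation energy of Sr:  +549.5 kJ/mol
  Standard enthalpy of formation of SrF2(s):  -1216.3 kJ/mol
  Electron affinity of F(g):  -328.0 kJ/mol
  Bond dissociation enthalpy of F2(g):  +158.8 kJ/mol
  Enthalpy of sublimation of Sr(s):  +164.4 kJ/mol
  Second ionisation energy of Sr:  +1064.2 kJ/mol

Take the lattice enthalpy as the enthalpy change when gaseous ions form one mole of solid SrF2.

ΔHf° = 1·ΔHsub + 1·(ΣIE) + 1·D(F2) + 2·EA + U
-1216.3 = 1·(+164.4) + 1·(+1613.7) + 1·(+158.8) + 2·(-328.0) + U
U = -1216.3 − (+1280.9) = -2497.2 kJ/mol

U = -2497.2 kJ/mol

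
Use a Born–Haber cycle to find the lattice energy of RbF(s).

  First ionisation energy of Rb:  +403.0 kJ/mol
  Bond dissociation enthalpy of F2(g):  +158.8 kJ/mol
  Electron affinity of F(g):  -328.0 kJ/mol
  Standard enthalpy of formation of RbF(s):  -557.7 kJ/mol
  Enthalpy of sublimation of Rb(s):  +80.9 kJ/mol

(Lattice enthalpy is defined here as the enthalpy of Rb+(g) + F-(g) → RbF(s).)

ΔHf° = 1·ΔHsub + 1·(ΣIE) + 1/2·D(F2) + 1·EA + U
-557.7 = 1·(+80.9) + 1·(+403.0) + 1/2·(+158.8) + 1·(-328.0) + U
U = -557.7 − (+235.3) = -793.0 kJ/mol

U = -793.0 kJ/mol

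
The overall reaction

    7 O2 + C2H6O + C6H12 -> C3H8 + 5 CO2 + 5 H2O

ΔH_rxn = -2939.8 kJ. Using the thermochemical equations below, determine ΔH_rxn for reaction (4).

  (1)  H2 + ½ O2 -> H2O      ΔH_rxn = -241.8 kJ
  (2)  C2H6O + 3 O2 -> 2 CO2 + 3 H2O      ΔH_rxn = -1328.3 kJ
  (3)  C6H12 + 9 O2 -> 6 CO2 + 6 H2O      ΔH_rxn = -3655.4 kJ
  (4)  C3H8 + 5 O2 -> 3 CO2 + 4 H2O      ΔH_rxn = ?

ΔH_rxn = -2043.9 kJ

(1): not needed.
(2) as written: -1328.3 kJ
(3) as written: -3655.4 kJ
(4) reversed: contributes −x
-2939.8 = (-1328.3) + (-3655.4) − x
x = (-2939.8 − (-4983.7)) / (-1) = -2043.9 kJ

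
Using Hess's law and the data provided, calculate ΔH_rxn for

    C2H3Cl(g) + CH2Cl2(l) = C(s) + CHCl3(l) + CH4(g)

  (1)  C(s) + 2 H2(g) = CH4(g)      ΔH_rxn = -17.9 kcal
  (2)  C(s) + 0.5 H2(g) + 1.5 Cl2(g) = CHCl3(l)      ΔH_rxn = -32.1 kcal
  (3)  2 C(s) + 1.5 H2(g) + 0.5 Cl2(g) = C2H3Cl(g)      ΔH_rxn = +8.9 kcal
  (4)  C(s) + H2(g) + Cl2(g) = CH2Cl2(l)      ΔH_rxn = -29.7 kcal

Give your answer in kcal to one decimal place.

(1) as written: -17.9 kcal
(2) as written: -32.1 kcal
(3) reversed: -8.9 kcal
(4) reversed: +29.7 kcal
ΔH_rxn = (-17.9) + (-32.1) + (-8.9) + (+29.7) = -29.2 kcal

ΔH_rxn = -29.2 kcal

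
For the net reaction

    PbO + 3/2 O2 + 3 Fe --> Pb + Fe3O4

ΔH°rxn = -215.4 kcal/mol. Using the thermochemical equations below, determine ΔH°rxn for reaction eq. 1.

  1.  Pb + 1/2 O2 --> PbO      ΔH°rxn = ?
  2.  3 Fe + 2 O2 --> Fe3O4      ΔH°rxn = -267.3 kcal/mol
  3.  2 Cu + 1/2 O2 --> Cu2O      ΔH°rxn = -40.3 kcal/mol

ΔH°rxn = -51.9 kcal/mol

eq. 1 reversed: contributes −x
eq. 2 as written: -267.3 kcal/mol
eq. 3: not needed.
-215.4 = (-267.3) − x
x = (-215.4 − (-267.3)) / (-1) = -51.9 kcal/mol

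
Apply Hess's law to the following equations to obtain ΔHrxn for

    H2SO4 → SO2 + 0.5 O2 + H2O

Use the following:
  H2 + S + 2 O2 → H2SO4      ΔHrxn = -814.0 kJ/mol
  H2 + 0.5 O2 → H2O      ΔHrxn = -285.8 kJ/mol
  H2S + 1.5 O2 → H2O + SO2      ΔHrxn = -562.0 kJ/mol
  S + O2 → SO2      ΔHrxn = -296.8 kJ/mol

equation 1 reversed (reverse to put H2SO4 on the reactant side): +814.0 kJ/mol
equation 2 as written: -285.8 kJ/mol
equation 3: not needed (H2S appears nowhere else).
equation 4 as written: -296.8 kJ/mol
Since enthalpy is a state function, ΔHrxn = (-1)·(-814.0) + (1)·(-285.8) + (1)·(-296.8) = 231.4 kJ/mol

ΔHrxn = 231.4 kJ/mol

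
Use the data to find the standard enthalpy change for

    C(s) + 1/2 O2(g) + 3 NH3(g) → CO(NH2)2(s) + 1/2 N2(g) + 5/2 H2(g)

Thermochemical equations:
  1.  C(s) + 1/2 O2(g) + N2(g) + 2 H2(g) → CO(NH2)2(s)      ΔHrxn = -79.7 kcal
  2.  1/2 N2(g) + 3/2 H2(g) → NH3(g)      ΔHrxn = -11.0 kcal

eq. 1 as written: -79.7 kcal
eq. 2 reversed and × 3: (-3)·(-11.0) = +33.0 kcal
ΔHrxn = (1)·(-79.7) + (-3)·(-11.0) = -46.7 kcal

ΔHrxn = -46.7 kcal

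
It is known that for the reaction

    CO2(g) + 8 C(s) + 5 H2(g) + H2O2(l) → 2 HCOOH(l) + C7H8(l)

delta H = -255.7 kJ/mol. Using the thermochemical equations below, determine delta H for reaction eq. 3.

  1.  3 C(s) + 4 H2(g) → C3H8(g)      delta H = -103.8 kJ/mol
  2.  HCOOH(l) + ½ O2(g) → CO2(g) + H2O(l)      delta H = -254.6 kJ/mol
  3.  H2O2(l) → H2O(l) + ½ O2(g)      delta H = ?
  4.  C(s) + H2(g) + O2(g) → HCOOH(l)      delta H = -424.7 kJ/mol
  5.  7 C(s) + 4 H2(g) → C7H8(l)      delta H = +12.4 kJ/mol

eq. 1: not needed (C3H8(g) appears nowhere else).
eq. 2 reversed (reverse to put CO2(g) on the reactant side): +254.6 kJ/mol
eq. 3 as written (H2O2(l) already on the reactant side): contributes x
eq. 4 as written: -424.7 kJ/mol
eq. 5 as written (C7H8(l) already on the product side): +12.4 kJ/mol
-255.7 = (+254.6) + (-424.7) + (+12.4) + x
x = (-255.7 − (-157.7)) / (1) = -98.0 kJ/mol

delta H = -98.0 kJ/mol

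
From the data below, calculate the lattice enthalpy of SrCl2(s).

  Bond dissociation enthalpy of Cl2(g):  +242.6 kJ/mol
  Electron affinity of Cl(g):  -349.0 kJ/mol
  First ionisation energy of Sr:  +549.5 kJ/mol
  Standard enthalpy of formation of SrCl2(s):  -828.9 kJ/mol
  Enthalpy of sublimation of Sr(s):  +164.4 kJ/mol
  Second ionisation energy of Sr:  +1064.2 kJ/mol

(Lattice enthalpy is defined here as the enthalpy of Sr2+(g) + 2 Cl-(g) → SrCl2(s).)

U = -2151.6 kJ/mol

ΔHf° = 1·ΔHsub + 1·(ΣIE) + 1·D(Cl2) + 2·EA + U
-828.9 = 1·(+164.4) + 1·(+1613.7) + 1·(+242.6) + 2·(-349.0) + U
U = -828.9 − (+1322.7) = -2151.6 kJ/mol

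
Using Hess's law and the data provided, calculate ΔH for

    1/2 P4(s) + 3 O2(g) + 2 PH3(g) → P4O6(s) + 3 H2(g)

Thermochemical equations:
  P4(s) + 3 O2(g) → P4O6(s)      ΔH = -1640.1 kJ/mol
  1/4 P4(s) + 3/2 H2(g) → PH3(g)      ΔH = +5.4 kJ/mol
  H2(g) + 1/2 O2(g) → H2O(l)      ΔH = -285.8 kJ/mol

equation 1 as written (P4O6(s) already on the product side): -1640.1 kJ/mol
equation 2 reversed and × 2 (reverse to put PH3(g) on the reactant side; scale by 2 for the 2 PH3(g)): (-2)·(+5.4) = -10.8 kJ/mol
equation 3: not needed (H2O(l) appears nowhere else).
By Hess's law, ΔH = (1)·(-1640.1) + (-2)·(+5.4) = -1650.9 kJ/mol

ΔH = -1650.9 kJ/mol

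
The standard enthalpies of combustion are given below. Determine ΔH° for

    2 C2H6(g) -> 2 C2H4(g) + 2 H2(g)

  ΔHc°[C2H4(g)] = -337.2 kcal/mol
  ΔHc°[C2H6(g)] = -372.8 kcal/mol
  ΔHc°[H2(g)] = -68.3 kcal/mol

Using ΔH = Σ nΔHc°(reactants) − Σ nΔHc°(products):
= [2·(-372.8)] − [2·(-337.2) + 2·(-68.3)]
= 65.4 kcal/mol

ΔH° = 65.4 kcal/mol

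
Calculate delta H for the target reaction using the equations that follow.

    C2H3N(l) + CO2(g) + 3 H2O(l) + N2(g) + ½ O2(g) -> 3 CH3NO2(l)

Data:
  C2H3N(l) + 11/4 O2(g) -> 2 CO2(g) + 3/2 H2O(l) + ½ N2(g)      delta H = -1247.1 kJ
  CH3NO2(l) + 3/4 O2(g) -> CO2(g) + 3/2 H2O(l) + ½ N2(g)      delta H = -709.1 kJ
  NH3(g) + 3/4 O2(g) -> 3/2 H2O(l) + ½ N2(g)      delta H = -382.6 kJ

delta H = 880.2 kJ

equation 1 as written (C2H3N(l) already on the reactant side): -1247.1 kJ
equation 2 reversed and × 3 (CH3NO2(l) must end up as a product; scale by 3 for the 3 CH3NO2(l)): (-3)·(-709.1) = +2127.3 kJ
equation 3: not needed (NH3(g) appears nowhere else).
delta H = (-1247.1) + (+2127.3) = 880.2 kJ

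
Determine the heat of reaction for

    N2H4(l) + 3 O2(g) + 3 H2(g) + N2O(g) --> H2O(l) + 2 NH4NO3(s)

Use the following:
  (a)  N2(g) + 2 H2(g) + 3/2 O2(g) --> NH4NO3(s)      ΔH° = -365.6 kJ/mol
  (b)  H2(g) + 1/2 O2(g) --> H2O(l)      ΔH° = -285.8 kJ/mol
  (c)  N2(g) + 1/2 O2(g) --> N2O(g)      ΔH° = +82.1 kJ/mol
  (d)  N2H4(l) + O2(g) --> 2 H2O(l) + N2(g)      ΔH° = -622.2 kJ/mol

(a) × 2 (scale by 2 for the 2 NH4NO3(s)): (2)·(-365.6) = -731.2 kJ/mol
(b) reversed: +285.8 kJ/mol
(c) reversed (reverse to put N2O(g) on the reactant side): -82.1 kJ/mol
(d) as written (N2H4(l) already on the reactant side): -622.2 kJ/mol
By Hess's law, ΔH° = (2)·(-365.6) + (-1)·(-285.8) + (-1)·(+82.1) + (1)·(-622.2) = -1149.7 kJ/mol

ΔH° = -1149.7 kJ/mol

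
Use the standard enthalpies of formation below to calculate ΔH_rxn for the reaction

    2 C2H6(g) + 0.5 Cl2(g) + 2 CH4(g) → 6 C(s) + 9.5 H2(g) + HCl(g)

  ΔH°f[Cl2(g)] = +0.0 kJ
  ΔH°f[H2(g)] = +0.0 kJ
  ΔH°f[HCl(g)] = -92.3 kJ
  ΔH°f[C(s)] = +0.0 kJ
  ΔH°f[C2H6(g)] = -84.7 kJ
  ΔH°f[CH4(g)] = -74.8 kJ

Products: 6·(+0.0) + 19/2·(+0.0) + 1·(-92.3) = -92.3
Reactants: 2·(-84.7) + 1/2·(+0.0) + 2·(-74.8) = -319.0
ΔH_rxn = (-92.3) − (-319.0) = 226.7 kJ

ΔH_rxn = 226.7 kJ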